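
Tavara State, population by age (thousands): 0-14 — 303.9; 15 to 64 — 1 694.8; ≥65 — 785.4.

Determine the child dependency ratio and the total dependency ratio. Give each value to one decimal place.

Youth dependency ratio = 303.9 / 1 694.8 × 100 = 17.9
Total dependency ratio = (303.9 + 785.4) / 1 694.8 × 100 = 1 089.3 / 1 694.8 × 100 = 64.3

Youth dependency ratio: 17.9
Total dependency ratio: 64.3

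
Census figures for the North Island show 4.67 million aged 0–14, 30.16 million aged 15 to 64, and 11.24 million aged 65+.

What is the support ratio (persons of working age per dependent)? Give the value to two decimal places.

Support ratio = 30.16 / (4.67 + 11.24) = 30.16 / 15.91 = 1.90

Support ratio: 1.90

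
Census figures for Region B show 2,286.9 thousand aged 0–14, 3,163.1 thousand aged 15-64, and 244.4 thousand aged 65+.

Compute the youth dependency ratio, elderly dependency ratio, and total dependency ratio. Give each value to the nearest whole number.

Youth dependency ratio: 72
Old-age dependency ratio: 8
Total dependency ratio: 80

Youth dependency ratio = 2,286.9 / 3,163.1 × 100 = 72
Old-age dependency ratio = 244.4 / 3,163.1 × 100 = 8
Total dependency ratio = (2,286.9 + 244.4) / 3,163.1 × 100 = 2,531.3 / 3,163.1 × 100 = 80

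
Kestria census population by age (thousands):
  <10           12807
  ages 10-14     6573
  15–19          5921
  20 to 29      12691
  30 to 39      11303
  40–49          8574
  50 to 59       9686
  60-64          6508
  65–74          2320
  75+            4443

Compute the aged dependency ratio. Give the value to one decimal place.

0–14: 12807 + 6573 = 19380
15–64: 5921 + 12691 + 11303 + 8574 + 9686 + 6508 = 54683
65+: 2320 + 4443 = 6763
Old-age dependency ratio = 6763 / 54683 × 100 = 12.4

Old-age dependency ratio: 12.4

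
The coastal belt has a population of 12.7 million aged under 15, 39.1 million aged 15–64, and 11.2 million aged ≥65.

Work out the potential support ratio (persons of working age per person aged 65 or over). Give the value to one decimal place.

Potential support ratio: 3.5

Potential support ratio = 39.1 / 11.2 = 3.5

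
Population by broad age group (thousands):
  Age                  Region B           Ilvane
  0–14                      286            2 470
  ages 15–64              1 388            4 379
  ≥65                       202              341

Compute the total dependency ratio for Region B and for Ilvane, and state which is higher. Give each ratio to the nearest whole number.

Region B: (286 + 202) / 1 388 × 100 = 488 / 1 388 × 100 = 35
Ilvane: (2 470 + 341) / 4 379 × 100 = 2 811 / 4 379 × 100 = 64

Region B: 35
Ilvane: 64
Higher: Ilvane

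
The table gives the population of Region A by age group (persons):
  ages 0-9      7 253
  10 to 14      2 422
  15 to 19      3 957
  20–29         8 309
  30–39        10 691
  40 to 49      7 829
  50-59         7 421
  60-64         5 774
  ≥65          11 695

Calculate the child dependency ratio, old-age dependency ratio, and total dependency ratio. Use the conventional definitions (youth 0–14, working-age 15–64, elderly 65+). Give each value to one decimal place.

0–14: 7 253 + 2 422 = 9 675
15–64: 3 957 + 8 309 + 10 691 + 7 829 + 7 421 + 5 774 = 43 981
65+: 11 695
Youth dependency ratio = 9 675 / 43 981 × 100 = 22.0
Old-age dependency ratio = 11 695 / 43 981 × 100 = 26.6
Total dependency ratio = (9 675 + 11 695) / 43 981 × 100 = 21 370 / 43 981 × 100 = 48.6

Youth dependency ratio: 22.0
Old-age dependency ratio: 26.6
Total dependency ratio: 48.6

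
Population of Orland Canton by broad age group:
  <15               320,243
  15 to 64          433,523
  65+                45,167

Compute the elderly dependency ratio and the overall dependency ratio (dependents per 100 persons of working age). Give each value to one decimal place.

Old-age dependency ratio: 10.4
Total dependency ratio: 84.3

Old-age dependency ratio = 45,167 / 433,523 × 100 = 10.4
Total dependency ratio = (320,243 + 45,167) / 433,523 × 100 = 365,410 / 433,523 × 100 = 84.3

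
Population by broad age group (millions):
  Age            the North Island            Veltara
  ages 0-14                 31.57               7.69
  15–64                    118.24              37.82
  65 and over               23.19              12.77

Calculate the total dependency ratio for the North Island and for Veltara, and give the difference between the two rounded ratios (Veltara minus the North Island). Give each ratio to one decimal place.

the North Island: (31.57 + 23.19) / 118.24 × 100 = 54.76 / 118.24 × 100 = 46.3
Veltara: (7.69 + 12.77) / 37.82 × 100 = 20.46 / 37.82 × 100 = 54.1

the North Island: 46.3
Veltara: 54.1
Difference: +7.8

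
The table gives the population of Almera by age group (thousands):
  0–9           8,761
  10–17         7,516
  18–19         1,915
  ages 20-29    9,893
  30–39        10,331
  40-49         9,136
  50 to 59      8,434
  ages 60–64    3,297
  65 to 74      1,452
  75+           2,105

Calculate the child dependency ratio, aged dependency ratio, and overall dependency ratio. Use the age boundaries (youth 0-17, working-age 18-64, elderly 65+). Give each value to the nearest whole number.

Youth dependency ratio: 38
Old-age dependency ratio: 8
Total dependency ratio: 46

0–17: 8,761 + 7,516 = 16,277
18–64: 1,915 + 9,893 + 10,331 + 9,136 + 8,434 + 3,297 = 43,006
65+: 1,452 + 2,105 = 3,557
Youth dependency ratio = 16,277 / 43,006 × 100 = 38
Old-age dependency ratio = 3,557 / 43,006 × 100 = 8
Total dependency ratio = (16,277 + 3,557) / 43,006 × 100 = 19,834 / 43,006 × 100 = 46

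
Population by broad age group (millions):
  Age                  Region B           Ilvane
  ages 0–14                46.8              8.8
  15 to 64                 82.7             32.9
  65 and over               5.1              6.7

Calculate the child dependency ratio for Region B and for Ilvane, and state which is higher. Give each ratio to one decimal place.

Region B: 56.6
Ilvane: 26.7
Higher: Region B

Region B: 46.8 / 82.7 × 100 = 56.6
Ilvane: 8.8 / 32.9 × 100 = 26.7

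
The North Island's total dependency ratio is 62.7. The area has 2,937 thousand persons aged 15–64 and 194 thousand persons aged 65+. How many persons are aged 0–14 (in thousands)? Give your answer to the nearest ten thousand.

Total dependency ratio = (youth + elderly) / working-age × 100
62.7 = (Y + 194) / 2,937 × 100
⇒ 1,650

Aged 0–14: 1,650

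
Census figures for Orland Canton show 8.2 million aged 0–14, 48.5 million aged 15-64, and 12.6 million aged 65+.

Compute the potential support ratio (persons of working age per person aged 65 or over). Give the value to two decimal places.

Potential support ratio = 48.5 / 12.6 = 3.85

Potential support ratio: 3.85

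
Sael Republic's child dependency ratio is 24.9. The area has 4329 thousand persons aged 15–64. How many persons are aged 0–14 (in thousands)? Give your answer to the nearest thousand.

Aged 0–14: 1078

Youth dependency ratio = youth / working-age × 100
24.9 = Y / 4329 × 100
⇒ 1078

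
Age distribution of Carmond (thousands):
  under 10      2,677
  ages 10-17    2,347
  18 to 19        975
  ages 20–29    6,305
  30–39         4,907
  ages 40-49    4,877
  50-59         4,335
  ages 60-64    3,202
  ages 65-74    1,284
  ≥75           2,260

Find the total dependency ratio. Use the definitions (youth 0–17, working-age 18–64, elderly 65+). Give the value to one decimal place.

Total dependency ratio: 34.8

0–17: 2,677 + 2,347 = 5,024
18–64: 975 + 6,305 + 4,907 + 4,877 + 4,335 + 3,202 = 24,601
65+: 1,284 + 2,260 = 3,544
Total dependency ratio = (5,024 + 3,544) / 24,601 × 100 = 8,568 / 24,601 × 100 = 34.8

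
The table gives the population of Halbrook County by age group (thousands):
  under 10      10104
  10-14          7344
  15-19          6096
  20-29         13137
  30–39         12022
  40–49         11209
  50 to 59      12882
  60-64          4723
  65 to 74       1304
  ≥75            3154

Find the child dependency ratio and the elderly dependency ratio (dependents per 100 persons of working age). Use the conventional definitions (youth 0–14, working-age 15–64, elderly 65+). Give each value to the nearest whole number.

0–14: 10104 + 7344 = 17448
15–64: 6096 + 13137 + 12022 + 11209 + 12882 + 4723 = 60069
65+: 1304 + 3154 = 4458
Youth dependency ratio = 17448 / 60069 × 100 = 29
Old-age dependency ratio = 4458 / 60069 × 100 = 7

Youth dependency ratio: 29
Old-age dependency ratio: 7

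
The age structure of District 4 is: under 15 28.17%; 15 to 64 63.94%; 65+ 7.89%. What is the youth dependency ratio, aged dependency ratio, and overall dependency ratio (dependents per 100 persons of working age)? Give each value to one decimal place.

Youth dependency ratio = 28.17 / 63.94 × 100 = 44.1
Old-age dependency ratio = 7.89 / 63.94 × 100 = 12.3
Total dependency ratio = (28.17 + 7.89) / 63.94 × 100 = 36.06 / 63.94 × 100 = 56.4

Youth dependency ratio: 44.1
Old-age dependency ratio: 12.3
Total dependency ratio: 56.4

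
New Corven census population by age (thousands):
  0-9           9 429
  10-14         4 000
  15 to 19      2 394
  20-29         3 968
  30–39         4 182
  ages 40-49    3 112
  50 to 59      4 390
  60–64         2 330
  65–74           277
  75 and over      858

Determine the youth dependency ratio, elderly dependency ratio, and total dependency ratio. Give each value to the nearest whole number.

Youth dependency ratio: 66
Old-age dependency ratio: 6
Total dependency ratio: 71

0–14: 9 429 + 4 000 = 13 429
15–64: 2 394 + 3 968 + 4 182 + 3 112 + 4 390 + 2 330 = 20 376
65+: 277 + 858 = 1 135
Youth dependency ratio = 13 429 / 20 376 × 100 = 66
Old-age dependency ratio = 1 135 / 20 376 × 100 = 6
Total dependency ratio = (13 429 + 1 135) / 20 376 × 100 = 14 564 / 20 376 × 100 = 71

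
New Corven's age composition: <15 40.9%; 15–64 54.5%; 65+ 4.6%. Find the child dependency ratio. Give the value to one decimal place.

Youth dependency ratio = 40.9 / 54.5 × 100 = 75.0

Youth dependency ratio: 75.0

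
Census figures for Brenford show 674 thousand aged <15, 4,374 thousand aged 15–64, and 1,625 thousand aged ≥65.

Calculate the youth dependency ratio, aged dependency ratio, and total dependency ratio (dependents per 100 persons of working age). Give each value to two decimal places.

Youth dependency ratio = 674 / 4,374 × 100 = 15.41
Old-age dependency ratio = 1,625 / 4,374 × 100 = 37.15
Total dependency ratio = (674 + 1,625) / 4,374 × 100 = 2,299 / 4,374 × 100 = 52.56

Youth dependency ratio: 15.41
Old-age dependency ratio: 37.15
Total dependency ratio: 52.56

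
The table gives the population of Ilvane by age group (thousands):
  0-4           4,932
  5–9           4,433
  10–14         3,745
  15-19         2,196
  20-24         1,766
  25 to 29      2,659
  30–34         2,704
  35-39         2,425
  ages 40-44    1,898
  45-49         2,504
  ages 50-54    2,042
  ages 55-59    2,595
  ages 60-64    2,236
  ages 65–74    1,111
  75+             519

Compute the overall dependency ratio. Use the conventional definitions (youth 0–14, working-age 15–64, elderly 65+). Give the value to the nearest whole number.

Total dependency ratio: 64

0–14: 4,932 + 4,433 + 3,745 = 13,110
15–64: 2,196 + 1,766 + 2,659 + 2,704 + 2,425 + 1,898 + 2,504 + 2,042 + 2,595 + 2,236 = 23,025
65+: 1,111 + 519 = 1,630
Total dependency ratio = (13,110 + 1,630) / 23,025 × 100 = 14,740 / 23,025 × 100 = 64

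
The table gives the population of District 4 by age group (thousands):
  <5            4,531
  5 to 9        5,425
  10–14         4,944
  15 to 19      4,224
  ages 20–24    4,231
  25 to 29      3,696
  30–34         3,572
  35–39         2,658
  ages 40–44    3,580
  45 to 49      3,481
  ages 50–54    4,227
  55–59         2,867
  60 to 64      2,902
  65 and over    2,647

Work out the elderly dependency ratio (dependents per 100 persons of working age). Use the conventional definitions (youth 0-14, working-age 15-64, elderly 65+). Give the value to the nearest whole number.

Old-age dependency ratio: 7

0–14: 4,531 + 5,425 + 4,944 = 14,900
15–64: 4,224 + 4,231 + 3,696 + 3,572 + 2,658 + 3,580 + 3,481 + 4,227 + 2,867 + 2,902 = 35,438
65+: 2,647
Old-age dependency ratio = 2,647 / 35,438 × 100 = 7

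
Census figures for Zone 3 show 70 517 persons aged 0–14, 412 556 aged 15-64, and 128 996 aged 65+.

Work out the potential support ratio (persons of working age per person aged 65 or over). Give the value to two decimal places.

Potential support ratio: 3.20

Potential support ratio = 412 556 / 128 996 = 3.20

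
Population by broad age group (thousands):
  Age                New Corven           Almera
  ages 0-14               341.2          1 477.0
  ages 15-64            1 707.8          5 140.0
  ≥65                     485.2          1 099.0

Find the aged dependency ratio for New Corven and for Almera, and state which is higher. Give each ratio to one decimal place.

New Corven: 485.2 / 1 707.8 × 100 = 28.4
Almera: 1 099.0 / 5 140.0 × 100 = 21.4

New Corven: 28.4
Almera: 21.4
Higher: New Corven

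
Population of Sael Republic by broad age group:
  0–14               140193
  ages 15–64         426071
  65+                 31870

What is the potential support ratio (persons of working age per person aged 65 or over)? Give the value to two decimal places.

Potential support ratio: 13.37

Potential support ratio = 426071 / 31870 = 13.37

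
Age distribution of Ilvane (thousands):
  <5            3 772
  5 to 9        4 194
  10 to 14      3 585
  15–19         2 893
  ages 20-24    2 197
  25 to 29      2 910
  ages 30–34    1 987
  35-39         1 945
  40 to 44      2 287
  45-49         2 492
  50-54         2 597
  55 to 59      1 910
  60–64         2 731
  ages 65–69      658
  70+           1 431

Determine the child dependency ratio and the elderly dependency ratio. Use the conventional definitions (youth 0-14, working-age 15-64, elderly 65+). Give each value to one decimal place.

0–14: 3 772 + 4 194 + 3 585 = 11 551
15–64: 2 893 + 2 197 + 2 910 + 1 987 + 1 945 + 2 287 + 2 492 + 2 597 + 1 910 + 2 731 = 23 949
65+: 658 + 1 431 = 2 089
Youth dependency ratio = 11 551 / 23 949 × 100 = 48.2
Old-age dependency ratio = 2 089 / 23 949 × 100 = 8.7

Youth dependency ratio: 48.2
Old-age dependency ratio: 8.7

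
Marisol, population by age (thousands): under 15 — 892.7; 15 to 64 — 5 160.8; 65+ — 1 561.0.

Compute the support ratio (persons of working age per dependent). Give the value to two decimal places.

Support ratio: 2.10

Support ratio = 5 160.8 / (892.7 + 1 561.0) = 5 160.8 / 2 453.7 = 2.10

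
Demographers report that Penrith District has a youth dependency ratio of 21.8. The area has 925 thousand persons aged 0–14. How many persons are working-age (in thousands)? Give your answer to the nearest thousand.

Youth dependency ratio = youth / working-age × 100
21.8 = 925 / W × 100
⇒ 4,243

Working-age: 4,243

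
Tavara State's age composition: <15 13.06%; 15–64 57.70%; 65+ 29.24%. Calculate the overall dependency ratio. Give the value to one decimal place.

Total dependency ratio = (13.06 + 29.24) / 57.70 × 100 = 42.30 / 57.70 × 100 = 73.3

Total dependency ratio: 73.3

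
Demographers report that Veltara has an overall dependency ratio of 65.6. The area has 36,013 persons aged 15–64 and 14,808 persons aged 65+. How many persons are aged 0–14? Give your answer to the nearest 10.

Aged 0–14: 8,820

Total dependency ratio = (youth + elderly) / working-age × 100
65.6 = (Y + 14,808) / 36,013 × 100
⇒ 8,820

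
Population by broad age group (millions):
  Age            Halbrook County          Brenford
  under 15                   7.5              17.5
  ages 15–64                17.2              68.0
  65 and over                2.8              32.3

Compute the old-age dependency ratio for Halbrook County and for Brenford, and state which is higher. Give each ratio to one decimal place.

Halbrook County: 2.8 / 17.2 × 100 = 16.3
Brenford: 32.3 / 68.0 × 100 = 47.5

Halbrook County: 16.3
Brenford: 47.5
Higher: Brenford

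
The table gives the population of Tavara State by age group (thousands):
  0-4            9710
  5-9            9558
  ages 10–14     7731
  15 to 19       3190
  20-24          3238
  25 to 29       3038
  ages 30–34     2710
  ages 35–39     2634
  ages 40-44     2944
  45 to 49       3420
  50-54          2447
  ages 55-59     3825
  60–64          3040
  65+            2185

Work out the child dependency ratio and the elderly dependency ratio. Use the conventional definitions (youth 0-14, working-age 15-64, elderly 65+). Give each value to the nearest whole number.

Youth dependency ratio: 89
Old-age dependency ratio: 7

0–14: 9710 + 9558 + 7731 = 26999
15–64: 3190 + 3238 + 3038 + 2710 + 2634 + 2944 + 3420 + 2447 + 3825 + 3040 = 30486
65+: 2185
Youth dependency ratio = 26999 / 30486 × 100 = 89
Old-age dependency ratio = 2185 / 30486 × 100 = 7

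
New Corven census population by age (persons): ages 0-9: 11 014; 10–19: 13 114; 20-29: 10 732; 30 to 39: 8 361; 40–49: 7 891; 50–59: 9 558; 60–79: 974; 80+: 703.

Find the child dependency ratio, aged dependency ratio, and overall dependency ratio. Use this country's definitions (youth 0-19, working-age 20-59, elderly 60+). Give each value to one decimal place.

Youth dependency ratio: 66.0
Old-age dependency ratio: 4.6
Total dependency ratio: 70.6

0–19: 11 014 + 13 114 = 24 128
20–59: 10 732 + 8 361 + 7 891 + 9 558 = 36 542
60+: 974 + 703 = 1 677
Youth dependency ratio = 24 128 / 36 542 × 100 = 66.0
Old-age dependency ratio = 1 677 / 36 542 × 100 = 4.6
Total dependency ratio = (24 128 + 1 677) / 36 542 × 100 = 25 805 / 36 542 × 100 = 70.6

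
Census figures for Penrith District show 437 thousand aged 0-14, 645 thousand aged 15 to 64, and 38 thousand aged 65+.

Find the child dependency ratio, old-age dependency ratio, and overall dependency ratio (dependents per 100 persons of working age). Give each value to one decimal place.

Youth dependency ratio = 437 / 645 × 100 = 67.8
Old-age dependency ratio = 38 / 645 × 100 = 5.9
Total dependency ratio = (437 + 38) / 645 × 100 = 475 / 645 × 100 = 73.6

Youth dependency ratio: 67.8
Old-age dependency ratio: 5.9
Total dependency ratio: 73.6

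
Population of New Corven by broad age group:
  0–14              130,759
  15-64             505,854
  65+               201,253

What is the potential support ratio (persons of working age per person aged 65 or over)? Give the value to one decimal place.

Potential support ratio = 505,854 / 201,253 = 2.5

Potential support ratio: 2.5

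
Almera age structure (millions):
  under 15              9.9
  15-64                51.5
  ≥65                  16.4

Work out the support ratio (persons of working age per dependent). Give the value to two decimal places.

Support ratio: 1.96

Support ratio = 51.5 / (9.9 + 16.4) = 51.5 / 26.3 = 1.96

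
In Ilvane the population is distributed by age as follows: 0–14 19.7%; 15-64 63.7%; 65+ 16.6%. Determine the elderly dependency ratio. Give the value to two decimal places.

Old-age dependency ratio: 26.06

Old-age dependency ratio = 16.6 / 63.7 × 100 = 26.06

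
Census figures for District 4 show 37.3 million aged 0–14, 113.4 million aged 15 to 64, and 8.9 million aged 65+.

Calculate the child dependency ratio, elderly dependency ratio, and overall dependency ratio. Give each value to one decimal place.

Youth dependency ratio = 37.3 / 113.4 × 100 = 32.9
Old-age dependency ratio = 8.9 / 113.4 × 100 = 7.8
Total dependency ratio = (37.3 + 8.9) / 113.4 × 100 = 46.2 / 113.4 × 100 = 40.7

Youth dependency ratio: 32.9
Old-age dependency ratio: 7.8
Total dependency ratio: 40.7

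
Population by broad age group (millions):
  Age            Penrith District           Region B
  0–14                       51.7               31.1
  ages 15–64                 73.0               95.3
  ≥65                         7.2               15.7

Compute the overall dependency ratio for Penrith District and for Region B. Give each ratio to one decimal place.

Penrith District: 80.7
Region B: 49.1

Penrith District: (51.7 + 7.2) / 73.0 × 100 = 58.9 / 73.0 × 100 = 80.7
Region B: (31.1 + 15.7) / 95.3 × 100 = 46.8 / 95.3 × 100 = 49.1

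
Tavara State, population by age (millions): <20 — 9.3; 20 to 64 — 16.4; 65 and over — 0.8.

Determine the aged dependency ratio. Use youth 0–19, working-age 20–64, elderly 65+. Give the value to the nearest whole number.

Old-age dependency ratio: 5

Old-age dependency ratio = 0.8 / 16.4 × 100 = 5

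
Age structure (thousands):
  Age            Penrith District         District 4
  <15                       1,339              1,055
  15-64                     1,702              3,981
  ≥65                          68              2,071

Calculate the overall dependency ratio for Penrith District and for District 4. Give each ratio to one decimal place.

Penrith District: 82.7
District 4: 78.5

Penrith District: (1,339 + 68) / 1,702 × 100 = 1,407 / 1,702 × 100 = 82.7
District 4: (1,055 + 2,071) / 3,981 × 100 = 3,126 / 3,981 × 100 = 78.5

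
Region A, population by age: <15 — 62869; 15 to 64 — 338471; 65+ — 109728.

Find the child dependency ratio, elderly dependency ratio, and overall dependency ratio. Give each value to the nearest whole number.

Youth dependency ratio = 62869 / 338471 × 100 = 19
Old-age dependency ratio = 109728 / 338471 × 100 = 32
Total dependency ratio = (62869 + 109728) / 338471 × 100 = 172597 / 338471 × 100 = 51

Youth dependency ratio: 19
Old-age dependency ratio: 32
Total dependency ratio: 51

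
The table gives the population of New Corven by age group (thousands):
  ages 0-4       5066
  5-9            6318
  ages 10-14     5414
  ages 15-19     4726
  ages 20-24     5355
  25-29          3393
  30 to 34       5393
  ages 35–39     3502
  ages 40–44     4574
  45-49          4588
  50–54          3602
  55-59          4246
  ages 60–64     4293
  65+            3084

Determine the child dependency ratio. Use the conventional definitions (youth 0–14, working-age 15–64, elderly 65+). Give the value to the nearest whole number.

Youth dependency ratio: 38

0–14: 5066 + 6318 + 5414 = 16798
15–64: 4726 + 5355 + 3393 + 5393 + 3502 + 4574 + 4588 + 3602 + 4246 + 4293 = 43672
65+: 3084
Youth dependency ratio = 16798 / 43672 × 100 = 38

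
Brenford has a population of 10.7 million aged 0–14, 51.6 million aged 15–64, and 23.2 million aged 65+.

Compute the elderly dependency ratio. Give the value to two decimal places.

Old-age dependency ratio = 23.2 / 51.6 × 100 = 44.96

Old-age dependency ratio: 44.96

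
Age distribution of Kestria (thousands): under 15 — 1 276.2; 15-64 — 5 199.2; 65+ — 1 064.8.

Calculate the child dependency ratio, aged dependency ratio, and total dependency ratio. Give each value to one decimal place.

Youth dependency ratio = 1 276.2 / 5 199.2 × 100 = 24.5
Old-age dependency ratio = 1 064.8 / 5 199.2 × 100 = 20.5
Total dependency ratio = (1 276.2 + 1 064.8) / 5 199.2 × 100 = 2 341.0 / 5 199.2 × 100 = 45.0

Youth dependency ratio: 24.5
Old-age dependency ratio: 20.5
Total dependency ratio: 45.0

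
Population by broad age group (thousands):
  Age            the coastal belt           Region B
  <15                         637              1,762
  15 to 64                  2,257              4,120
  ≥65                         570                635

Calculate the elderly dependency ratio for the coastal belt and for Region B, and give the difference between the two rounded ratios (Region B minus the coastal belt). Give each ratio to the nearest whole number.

the coastal belt: 570 / 2,257 × 100 = 25
Region B: 635 / 4,120 × 100 = 15

the coastal belt: 25
Region B: 15
Difference: -10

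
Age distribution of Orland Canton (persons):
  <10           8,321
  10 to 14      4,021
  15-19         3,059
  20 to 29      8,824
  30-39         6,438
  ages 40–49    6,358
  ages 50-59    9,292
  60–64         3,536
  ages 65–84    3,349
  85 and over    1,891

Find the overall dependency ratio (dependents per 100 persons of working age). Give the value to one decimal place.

0–14: 8,321 + 4,021 = 12,342
15–64: 3,059 + 8,824 + 6,438 + 6,358 + 9,292 + 3,536 = 37,507
65+: 3,349 + 1,891 = 5,240
Total dependency ratio = (12,342 + 5,240) / 37,507 × 100 = 17,582 / 37,507 × 100 = 46.9

Total dependency ratio: 46.9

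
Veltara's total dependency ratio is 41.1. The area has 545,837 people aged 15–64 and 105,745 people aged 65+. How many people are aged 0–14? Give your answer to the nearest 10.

Total dependency ratio = (youth + elderly) / working-age × 100
41.1 = (Y + 105,745) / 545,837 × 100
⇒ 118,590

Aged 0–14: 118,590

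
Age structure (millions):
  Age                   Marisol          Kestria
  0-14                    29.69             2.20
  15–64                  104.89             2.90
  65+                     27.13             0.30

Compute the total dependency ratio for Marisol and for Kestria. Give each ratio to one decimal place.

Marisol: 54.2
Kestria: 86.2

Marisol: (29.69 + 27.13) / 104.89 × 100 = 56.82 / 104.89 × 100 = 54.2
Kestria: (2.20 + 0.30) / 2.90 × 100 = 2.50 / 2.90 × 100 = 86.2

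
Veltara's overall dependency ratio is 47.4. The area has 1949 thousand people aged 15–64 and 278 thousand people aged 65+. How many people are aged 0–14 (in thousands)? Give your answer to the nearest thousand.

Aged 0–14: 646

Total dependency ratio = (youth + elderly) / working-age × 100
47.4 = (Y + 278) / 1949 × 100
⇒ 646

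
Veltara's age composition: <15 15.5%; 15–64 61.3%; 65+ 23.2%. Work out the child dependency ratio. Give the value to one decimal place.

Youth dependency ratio = 15.5 / 61.3 × 100 = 25.3

Youth dependency ratio: 25.3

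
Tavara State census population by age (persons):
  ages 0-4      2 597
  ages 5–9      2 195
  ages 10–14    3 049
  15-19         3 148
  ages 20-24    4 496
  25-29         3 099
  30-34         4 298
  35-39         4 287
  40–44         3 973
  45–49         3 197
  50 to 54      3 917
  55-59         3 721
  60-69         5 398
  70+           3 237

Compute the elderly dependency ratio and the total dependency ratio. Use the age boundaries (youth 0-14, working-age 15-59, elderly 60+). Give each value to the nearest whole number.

0–14: 2 597 + 2 195 + 3 049 = 7 841
15–59: 3 148 + 4 496 + 3 099 + 4 298 + 4 287 + 3 973 + 3 197 + 3 917 + 3 721 = 34 136
60+: 5 398 + 3 237 = 8 635
Old-age dependency ratio = 8 635 / 34 136 × 100 = 25
Total dependency ratio = (7 841 + 8 635) / 34 136 × 100 = 16 476 / 34 136 × 100 = 48

Old-age dependency ratio: 25
Total dependency ratio: 48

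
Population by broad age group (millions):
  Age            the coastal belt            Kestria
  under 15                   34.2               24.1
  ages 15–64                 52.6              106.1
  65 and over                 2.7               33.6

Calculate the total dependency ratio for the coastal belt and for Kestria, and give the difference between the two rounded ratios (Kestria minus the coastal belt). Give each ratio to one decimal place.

the coastal belt: (34.2 + 2.7) / 52.6 × 100 = 36.9 / 52.6 × 100 = 70.2
Kestria: (24.1 + 33.6) / 106.1 × 100 = 57.7 / 106.1 × 100 = 54.4

the coastal belt: 70.2
Kestria: 54.4
Difference: -15.8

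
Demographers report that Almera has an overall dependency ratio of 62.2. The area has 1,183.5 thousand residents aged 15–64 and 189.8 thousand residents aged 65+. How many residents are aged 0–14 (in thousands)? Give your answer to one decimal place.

Aged 0–14: 546.3

Total dependency ratio = (youth + elderly) / working-age × 100
62.2 = (Y + 189.8) / 1,183.5 × 100
⇒ 546.3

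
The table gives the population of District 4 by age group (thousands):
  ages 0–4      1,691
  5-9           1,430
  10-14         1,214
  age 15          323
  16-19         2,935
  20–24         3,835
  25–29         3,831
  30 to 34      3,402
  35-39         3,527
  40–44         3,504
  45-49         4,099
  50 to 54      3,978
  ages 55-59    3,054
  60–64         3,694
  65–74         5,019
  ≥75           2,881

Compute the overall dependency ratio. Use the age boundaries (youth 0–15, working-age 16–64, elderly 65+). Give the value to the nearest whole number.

0–15: 1,691 + 1,430 + 1,214 + 323 = 4,658
16–64: 2,935 + 3,835 + 3,831 + 3,402 + 3,527 + 3,504 + 4,099 + 3,978 + 3,054 + 3,694 = 35,859
65+: 5,019 + 2,881 = 7,900
Total dependency ratio = (4,658 + 7,900) / 35,859 × 100 = 12,558 / 35,859 × 100 = 35

Total dependency ratio: 35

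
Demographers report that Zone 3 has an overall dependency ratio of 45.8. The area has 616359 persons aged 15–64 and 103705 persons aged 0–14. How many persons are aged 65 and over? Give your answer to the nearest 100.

Aged 65 and over: 178600

Total dependency ratio = (youth + elderly) / working-age × 100
45.8 = (103705 + E) / 616359 × 100
⇒ 178600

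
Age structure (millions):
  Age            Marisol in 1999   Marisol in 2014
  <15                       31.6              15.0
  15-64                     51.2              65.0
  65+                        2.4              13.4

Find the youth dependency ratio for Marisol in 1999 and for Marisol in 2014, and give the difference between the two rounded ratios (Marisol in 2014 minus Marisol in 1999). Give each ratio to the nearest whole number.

Marisol in 1999: 31.6 / 51.2 × 100 = 62
Marisol in 2014: 15.0 / 65.0 × 100 = 23

Marisol in 1999: 62
Marisol in 2014: 23
Difference: -39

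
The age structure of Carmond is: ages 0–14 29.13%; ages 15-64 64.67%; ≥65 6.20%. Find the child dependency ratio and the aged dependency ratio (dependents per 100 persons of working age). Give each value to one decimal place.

Youth dependency ratio = 29.13 / 64.67 × 100 = 45.0
Old-age dependency ratio = 6.20 / 64.67 × 100 = 9.6

Youth dependency ratio: 45.0
Old-age dependency ratio: 9.6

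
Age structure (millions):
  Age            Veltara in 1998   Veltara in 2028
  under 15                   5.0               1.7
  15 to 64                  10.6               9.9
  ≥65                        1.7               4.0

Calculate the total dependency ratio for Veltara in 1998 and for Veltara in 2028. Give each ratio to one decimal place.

Veltara in 1998: 63.2
Veltara in 2028: 57.6

Veltara in 1998: (5.0 + 1.7) / 10.6 × 100 = 6.7 / 10.6 × 100 = 63.2
Veltara in 2028: (1.7 + 4.0) / 9.9 × 100 = 5.7 / 9.9 × 100 = 57.6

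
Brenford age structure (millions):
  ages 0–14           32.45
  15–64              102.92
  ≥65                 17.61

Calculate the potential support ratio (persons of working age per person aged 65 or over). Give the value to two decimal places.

Potential support ratio = 102.92 / 17.61 = 5.84

Potential support ratio: 5.84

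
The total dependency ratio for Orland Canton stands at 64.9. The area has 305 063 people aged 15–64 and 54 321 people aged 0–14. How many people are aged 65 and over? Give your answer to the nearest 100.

Total dependency ratio = (youth + elderly) / working-age × 100
64.9 = (54 321 + E) / 305 063 × 100
⇒ 143 700

Aged 65 and over: 143 700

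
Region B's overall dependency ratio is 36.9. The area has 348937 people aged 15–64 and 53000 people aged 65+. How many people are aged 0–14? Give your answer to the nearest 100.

Aged 0–14: 75800

Total dependency ratio = (youth + elderly) / working-age × 100
36.9 = (Y + 53000) / 348937 × 100
⇒ 75800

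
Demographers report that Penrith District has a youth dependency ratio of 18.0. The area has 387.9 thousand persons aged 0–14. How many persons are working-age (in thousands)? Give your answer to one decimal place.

Working-age: 2 155.0

Youth dependency ratio = youth / working-age × 100
18.0 = 387.9 / W × 100
⇒ 2 155.0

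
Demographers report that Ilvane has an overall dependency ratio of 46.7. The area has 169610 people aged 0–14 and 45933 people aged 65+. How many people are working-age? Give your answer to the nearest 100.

Working-age: 461500

Total dependency ratio = (youth + elderly) / working-age × 100
46.7 = (169610 + 45933) / W × 100
⇒ 461500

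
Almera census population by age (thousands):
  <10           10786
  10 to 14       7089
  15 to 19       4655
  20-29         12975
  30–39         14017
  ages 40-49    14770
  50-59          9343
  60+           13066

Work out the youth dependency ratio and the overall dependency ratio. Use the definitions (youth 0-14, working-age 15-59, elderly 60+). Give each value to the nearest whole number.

Youth dependency ratio: 32
Total dependency ratio: 55

0–14: 10786 + 7089 = 17875
15–59: 4655 + 12975 + 14017 + 14770 + 9343 = 55760
60+: 13066
Youth dependency ratio = 17875 / 55760 × 100 = 32
Total dependency ratio = (17875 + 13066) / 55760 × 100 = 30941 / 55760 × 100 = 55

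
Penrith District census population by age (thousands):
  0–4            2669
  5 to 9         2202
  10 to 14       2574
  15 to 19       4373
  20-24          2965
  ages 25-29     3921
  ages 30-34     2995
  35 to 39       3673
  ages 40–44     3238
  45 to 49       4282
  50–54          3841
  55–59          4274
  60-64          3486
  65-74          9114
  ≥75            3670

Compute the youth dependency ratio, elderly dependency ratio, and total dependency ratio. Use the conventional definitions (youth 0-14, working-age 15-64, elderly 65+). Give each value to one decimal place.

0–14: 2669 + 2202 + 2574 = 7445
15–64: 4373 + 2965 + 3921 + 2995 + 3673 + 3238 + 4282 + 3841 + 4274 + 3486 = 37048
65+: 9114 + 3670 = 12784
Youth dependency ratio = 7445 / 37048 × 100 = 20.1
Old-age dependency ratio = 12784 / 37048 × 100 = 34.5
Total dependency ratio = (7445 + 12784) / 37048 × 100 = 20229 / 37048 × 100 = 54.6

Youth dependency ratio: 20.1
Old-age dependency ratio: 34.5
Total dependency ratio: 54.6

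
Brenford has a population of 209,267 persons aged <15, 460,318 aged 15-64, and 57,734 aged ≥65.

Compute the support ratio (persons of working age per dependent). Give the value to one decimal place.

Support ratio = 460,318 / (209,267 + 57,734) = 460,318 / 267,001 = 1.7

Support ratio: 1.7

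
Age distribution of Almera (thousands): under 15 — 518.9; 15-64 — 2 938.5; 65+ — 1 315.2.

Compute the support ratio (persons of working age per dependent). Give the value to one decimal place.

Support ratio: 1.6

Support ratio = 2 938.5 / (518.9 + 1 315.2) = 2 938.5 / 1 834.1 = 1.6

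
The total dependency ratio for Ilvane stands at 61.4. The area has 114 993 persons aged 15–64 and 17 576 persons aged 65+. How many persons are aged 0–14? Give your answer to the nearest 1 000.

Aged 0–14: 53 000

Total dependency ratio = (youth + elderly) / working-age × 100
61.4 = (Y + 17 576) / 114 993 × 100
⇒ 53 000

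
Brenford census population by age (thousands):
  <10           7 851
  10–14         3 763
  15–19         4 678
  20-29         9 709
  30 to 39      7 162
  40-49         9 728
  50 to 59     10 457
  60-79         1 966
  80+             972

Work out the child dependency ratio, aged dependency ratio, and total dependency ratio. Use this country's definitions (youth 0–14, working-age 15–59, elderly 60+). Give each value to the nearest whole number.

Youth dependency ratio: 28
Old-age dependency ratio: 7
Total dependency ratio: 35

0–14: 7 851 + 3 763 = 11 614
15–59: 4 678 + 9 709 + 7 162 + 9 728 + 10 457 = 41 734
60+: 1 966 + 972 = 2 938
Youth dependency ratio = 11 614 / 41 734 × 100 = 28
Old-age dependency ratio = 2 938 / 41 734 × 100 = 7
Total dependency ratio = (11 614 + 2 938) / 41 734 × 100 = 14 552 / 41 734 × 100 = 35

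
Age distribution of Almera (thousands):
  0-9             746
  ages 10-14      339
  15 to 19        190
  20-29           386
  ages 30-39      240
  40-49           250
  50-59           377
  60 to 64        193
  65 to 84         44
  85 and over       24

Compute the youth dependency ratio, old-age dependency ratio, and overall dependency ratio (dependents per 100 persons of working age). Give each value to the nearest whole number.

0–14: 746 + 339 = 1085
15–64: 190 + 386 + 240 + 250 + 377 + 193 = 1636
65+: 44 + 24 = 68
Youth dependency ratio = 1085 / 1636 × 100 = 66
Old-age dependency ratio = 68 / 1636 × 100 = 4
Total dependency ratio = (1085 + 68) / 1636 × 100 = 1153 / 1636 × 100 = 70

Youth dependency ratio: 66
Old-age dependency ratio: 4
Total dependency ratio: 70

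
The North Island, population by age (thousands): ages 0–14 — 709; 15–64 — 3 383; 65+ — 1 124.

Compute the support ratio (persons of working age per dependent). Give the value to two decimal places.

Support ratio: 1.85

Support ratio = 3 383 / (709 + 1 124) = 3 383 / 1 833 = 1.85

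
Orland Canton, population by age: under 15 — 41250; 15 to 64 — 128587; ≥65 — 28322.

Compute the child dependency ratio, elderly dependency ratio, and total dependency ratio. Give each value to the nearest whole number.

Youth dependency ratio: 32
Old-age dependency ratio: 22
Total dependency ratio: 54

Youth dependency ratio = 41250 / 128587 × 100 = 32
Old-age dependency ratio = 28322 / 128587 × 100 = 22
Total dependency ratio = (41250 + 28322) / 128587 × 100 = 69572 / 128587 × 100 = 54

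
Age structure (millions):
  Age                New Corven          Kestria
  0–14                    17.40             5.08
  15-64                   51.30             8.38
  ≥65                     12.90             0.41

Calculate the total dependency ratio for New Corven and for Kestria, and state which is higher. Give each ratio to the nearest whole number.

New Corven: 59
Kestria: 66
Higher: Kestria

New Corven: (17.40 + 12.90) / 51.30 × 100 = 30.30 / 51.30 × 100 = 59
Kestria: (5.08 + 0.41) / 8.38 × 100 = 5.49 / 8.38 × 100 = 66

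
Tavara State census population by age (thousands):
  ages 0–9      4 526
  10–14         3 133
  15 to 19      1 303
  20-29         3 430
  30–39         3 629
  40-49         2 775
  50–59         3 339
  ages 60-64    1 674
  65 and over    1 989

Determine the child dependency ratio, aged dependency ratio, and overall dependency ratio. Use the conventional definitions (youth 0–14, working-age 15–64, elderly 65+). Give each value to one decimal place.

0–14: 4 526 + 3 133 = 7 659
15–64: 1 303 + 3 430 + 3 629 + 2 775 + 3 339 + 1 674 = 16 150
65+: 1 989
Youth dependency ratio = 7 659 / 16 150 × 100 = 47.4
Old-age dependency ratio = 1 989 / 16 150 × 100 = 12.3
Total dependency ratio = (7 659 + 1 989) / 16 150 × 100 = 9 648 / 16 150 × 100 = 59.7

Youth dependency ratio: 47.4
Old-age dependency ratio: 12.3
Total dependency ratio: 59.7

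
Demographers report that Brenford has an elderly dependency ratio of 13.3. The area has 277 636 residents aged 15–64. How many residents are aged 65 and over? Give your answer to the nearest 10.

Old-age dependency ratio = elderly / working-age × 100
13.3 = E / 277 636 × 100
⇒ 36 930

Aged 65 and over: 36 930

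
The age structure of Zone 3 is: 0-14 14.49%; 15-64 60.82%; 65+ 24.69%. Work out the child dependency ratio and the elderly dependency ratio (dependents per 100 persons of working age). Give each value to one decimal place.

Youth dependency ratio = 14.49 / 60.82 × 100 = 23.8
Old-age dependency ratio = 24.69 / 60.82 × 100 = 40.6

Youth dependency ratio: 23.8
Old-age dependency ratio: 40.6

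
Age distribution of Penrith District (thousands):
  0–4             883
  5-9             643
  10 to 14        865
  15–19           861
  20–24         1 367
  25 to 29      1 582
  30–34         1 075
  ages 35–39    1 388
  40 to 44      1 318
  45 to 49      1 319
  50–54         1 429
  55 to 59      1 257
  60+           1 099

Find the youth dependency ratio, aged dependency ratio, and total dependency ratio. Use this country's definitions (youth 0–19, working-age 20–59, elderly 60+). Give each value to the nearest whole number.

0–19: 883 + 643 + 865 + 861 = 3 252
20–59: 1 367 + 1 582 + 1 075 + 1 388 + 1 318 + 1 319 + 1 429 + 1 257 = 10 735
60+: 1 099
Youth dependency ratio = 3 252 / 10 735 × 100 = 30
Old-age dependency ratio = 1 099 / 10 735 × 100 = 10
Total dependency ratio = (3 252 + 1 099) / 10 735 × 100 = 4 351 / 10 735 × 100 = 41

Youth dependency ratio: 30
Old-age dependency ratio: 10
Total dependency ratio: 41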